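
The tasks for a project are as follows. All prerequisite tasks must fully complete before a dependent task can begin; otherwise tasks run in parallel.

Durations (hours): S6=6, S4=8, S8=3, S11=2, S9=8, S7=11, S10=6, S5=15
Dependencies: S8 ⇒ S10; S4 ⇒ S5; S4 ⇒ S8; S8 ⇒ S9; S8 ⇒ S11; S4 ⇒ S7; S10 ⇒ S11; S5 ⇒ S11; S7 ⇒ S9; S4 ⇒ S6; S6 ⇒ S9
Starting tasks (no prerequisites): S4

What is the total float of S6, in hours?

5

The longest chain is S4→S7→S9 = 8+11+8 = 27; overall finish 27 hours.
S6 finishes as early as 14 and must finish by 19.
Float = 27 − 22 = 5.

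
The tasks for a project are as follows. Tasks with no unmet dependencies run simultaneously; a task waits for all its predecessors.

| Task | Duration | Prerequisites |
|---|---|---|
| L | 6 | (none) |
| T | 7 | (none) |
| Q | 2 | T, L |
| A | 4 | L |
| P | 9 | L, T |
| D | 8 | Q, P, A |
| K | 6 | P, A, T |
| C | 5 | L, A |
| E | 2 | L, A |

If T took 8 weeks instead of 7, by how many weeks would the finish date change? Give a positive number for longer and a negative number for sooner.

Actual critical path: T→P→D = 7+9+8 = 24 ⇒ 24 weeks.
T is on the critical path; changing it to 8 makes that path 25 weeks.
The critical path is still T→P→D; finish is now 25 weeks.
Change in finish: 25 − 24 = +1 weeks.

1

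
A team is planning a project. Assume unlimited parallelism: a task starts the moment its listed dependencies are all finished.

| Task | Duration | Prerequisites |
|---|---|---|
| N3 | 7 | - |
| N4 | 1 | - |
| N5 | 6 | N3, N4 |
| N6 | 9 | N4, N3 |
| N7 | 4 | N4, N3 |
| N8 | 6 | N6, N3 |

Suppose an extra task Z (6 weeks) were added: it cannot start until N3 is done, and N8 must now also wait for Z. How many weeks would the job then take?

Originally the job takes 22 weeks.
With Z inserted, N8 now waits for max(N6, N3, Z).
New critical path: N3→N6→N8 = 7+9+6 = 22 ⇒ 22 weeks.

22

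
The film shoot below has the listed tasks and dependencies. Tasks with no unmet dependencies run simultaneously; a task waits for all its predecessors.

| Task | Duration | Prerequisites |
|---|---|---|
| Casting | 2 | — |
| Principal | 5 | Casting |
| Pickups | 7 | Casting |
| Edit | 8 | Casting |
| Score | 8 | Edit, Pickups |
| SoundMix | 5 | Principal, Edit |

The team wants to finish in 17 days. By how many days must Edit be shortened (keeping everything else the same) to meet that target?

1

Current finish: 18 days; target: 17.
Edit is on every critical path, so each day cut from Edit cuts the finish by one (this holds down to a finish of 17).
Need 18 − 17 = 1 day off Edit → Edit becomes 7 days, finish becomes 17.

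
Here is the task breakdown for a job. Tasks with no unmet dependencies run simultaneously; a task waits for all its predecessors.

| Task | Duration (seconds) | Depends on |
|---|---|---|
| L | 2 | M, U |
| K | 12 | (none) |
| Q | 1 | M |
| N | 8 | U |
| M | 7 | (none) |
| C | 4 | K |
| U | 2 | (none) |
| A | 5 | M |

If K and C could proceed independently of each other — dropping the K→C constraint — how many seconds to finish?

12

Before: longest chain K→C = 12+4 = 16, finish 16.
Without K→C, C's earliest start moves from 12 to 0.
After: K = 12 = 12 → 12 seconds.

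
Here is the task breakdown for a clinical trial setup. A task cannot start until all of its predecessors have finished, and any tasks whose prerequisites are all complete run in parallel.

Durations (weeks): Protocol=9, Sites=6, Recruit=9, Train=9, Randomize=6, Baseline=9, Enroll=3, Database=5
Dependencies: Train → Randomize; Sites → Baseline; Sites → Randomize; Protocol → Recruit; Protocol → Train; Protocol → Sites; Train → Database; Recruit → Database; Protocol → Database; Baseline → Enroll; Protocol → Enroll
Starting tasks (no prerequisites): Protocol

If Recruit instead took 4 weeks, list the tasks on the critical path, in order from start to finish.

Protocol, Sites, Baseline, Enroll

Actual critical path: Protocol→Sites→Baseline→Enroll = 9+6+9+3 = 27 ⇒ 27 weeks.
Recruit is off the critical path — its longest chain is 23 weeks, giving 4 of slack.
The critical path is still Protocol→Sites→Baseline→Enroll; finish is now 27 weeks.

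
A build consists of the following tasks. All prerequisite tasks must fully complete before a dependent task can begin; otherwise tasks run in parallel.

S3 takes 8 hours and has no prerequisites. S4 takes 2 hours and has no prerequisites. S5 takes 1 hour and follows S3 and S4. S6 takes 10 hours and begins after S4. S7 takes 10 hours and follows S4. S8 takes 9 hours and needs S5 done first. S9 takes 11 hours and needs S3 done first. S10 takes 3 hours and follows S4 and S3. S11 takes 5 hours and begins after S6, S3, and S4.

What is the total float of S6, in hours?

The longest chain is S3→S9 = 8+11 = 19; overall finish 19 hours.
The longest chain containing S6 totals 17 hours.
So S6 can slip 14 − 12 = 2 hours.

2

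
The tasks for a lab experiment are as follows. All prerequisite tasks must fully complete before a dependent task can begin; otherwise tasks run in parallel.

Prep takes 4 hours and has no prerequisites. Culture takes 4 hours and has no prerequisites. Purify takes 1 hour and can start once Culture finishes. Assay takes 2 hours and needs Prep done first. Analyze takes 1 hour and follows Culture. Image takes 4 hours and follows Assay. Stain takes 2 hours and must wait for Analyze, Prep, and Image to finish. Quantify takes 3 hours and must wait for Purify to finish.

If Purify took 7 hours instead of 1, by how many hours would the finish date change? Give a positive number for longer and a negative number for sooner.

Baseline: Prep→Assay→Image→Stain = 4+2+4+2 = 12 → 12 hours.
Purify has 4 hours of float (longest path through it is 8).
Now Culture→Purify→Quantify = 4+7+3 = 14 is longest, so the finish becomes 14 hours.
Change in finish: 14 − 12 = +2 hours.

2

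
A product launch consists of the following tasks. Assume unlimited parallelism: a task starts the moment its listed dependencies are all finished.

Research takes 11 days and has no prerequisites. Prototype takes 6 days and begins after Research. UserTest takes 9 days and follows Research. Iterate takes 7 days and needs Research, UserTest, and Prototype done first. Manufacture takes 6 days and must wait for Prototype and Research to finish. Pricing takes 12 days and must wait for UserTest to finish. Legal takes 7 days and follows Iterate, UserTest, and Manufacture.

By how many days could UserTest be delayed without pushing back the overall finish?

Critical path: Research→UserTest→Iterate→Legal = 11+9+7+7 = 34, so the finish is 34 days.
The longest chain containing UserTest totals 34 days.
Slack of UserTest = 11 − 11 = 0 days.

0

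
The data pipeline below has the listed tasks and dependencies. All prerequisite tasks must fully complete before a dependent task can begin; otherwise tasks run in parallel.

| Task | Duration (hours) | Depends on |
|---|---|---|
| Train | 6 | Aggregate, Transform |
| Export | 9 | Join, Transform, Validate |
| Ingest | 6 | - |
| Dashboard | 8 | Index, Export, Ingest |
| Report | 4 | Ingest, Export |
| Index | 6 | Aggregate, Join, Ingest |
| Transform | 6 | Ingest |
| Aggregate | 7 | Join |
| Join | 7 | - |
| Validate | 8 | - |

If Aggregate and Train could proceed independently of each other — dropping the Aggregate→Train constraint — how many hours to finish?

29

With the dependency in place, Ingest→Transform→Export→Dashboard = 6+6+9+8 = 29 sets the finish at 29 hours.
Without Aggregate→Train, Train's earliest start moves from 14 to 12.
The longest chain is now Ingest→Transform→Export→Dashboard = 6+6+9+8 = 29, so the project takes 29 hours.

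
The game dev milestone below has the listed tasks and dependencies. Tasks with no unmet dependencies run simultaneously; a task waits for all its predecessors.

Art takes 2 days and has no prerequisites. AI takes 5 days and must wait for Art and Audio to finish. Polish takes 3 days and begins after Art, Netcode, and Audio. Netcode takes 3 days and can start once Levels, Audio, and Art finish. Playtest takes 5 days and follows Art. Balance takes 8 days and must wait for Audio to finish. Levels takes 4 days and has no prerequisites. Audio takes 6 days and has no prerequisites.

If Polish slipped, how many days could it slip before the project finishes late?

2

Audio→Balance = 6+8 = 14 sets the makespan at 14 days.
Longest path through Polish: 12 days (earliest finish 12, latest finish 14).
Float = 14 − 12 = 2.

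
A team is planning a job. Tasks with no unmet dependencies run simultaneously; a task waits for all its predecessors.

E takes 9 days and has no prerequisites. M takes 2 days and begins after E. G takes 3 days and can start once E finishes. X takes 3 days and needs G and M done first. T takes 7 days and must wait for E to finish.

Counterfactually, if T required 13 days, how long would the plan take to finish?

22

As given, the longest chain is E→T = 9+7 = 16, so the finish is 16 days.
T is on the critical path; changing it to 13 makes that path 22 days.
No other chain overtakes it, so the finish is 22 days.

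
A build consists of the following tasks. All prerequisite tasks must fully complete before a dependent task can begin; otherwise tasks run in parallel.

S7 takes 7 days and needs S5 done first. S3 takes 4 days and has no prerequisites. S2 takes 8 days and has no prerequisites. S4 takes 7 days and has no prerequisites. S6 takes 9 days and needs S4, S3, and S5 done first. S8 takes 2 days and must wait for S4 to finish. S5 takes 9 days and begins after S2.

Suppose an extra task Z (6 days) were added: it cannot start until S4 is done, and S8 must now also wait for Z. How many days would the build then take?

Originally the build takes 26 days.
With Z inserted, S8 now waits for max(S4, Z).
New critical path: S2→S5→S6 = 8+9+9 = 26 ⇒ 26 days.

26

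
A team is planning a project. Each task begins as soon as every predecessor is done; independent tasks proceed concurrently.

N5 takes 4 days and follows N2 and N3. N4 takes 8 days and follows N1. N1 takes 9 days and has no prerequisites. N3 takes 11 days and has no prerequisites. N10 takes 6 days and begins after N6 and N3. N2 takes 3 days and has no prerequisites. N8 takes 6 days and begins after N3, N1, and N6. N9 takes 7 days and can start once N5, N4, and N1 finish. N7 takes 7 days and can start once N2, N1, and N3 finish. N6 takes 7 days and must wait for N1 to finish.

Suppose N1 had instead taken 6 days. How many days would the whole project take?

22

As given, the longest chain is N1→N4→N9 = 9+8+7 = 24, so the finish is 24 days.
N1 is on the critical path; changing it to 6 makes that path 21 days.
The binding chain switches to N3→N5→N9 = 11+4+7 = 22; finish 22 days.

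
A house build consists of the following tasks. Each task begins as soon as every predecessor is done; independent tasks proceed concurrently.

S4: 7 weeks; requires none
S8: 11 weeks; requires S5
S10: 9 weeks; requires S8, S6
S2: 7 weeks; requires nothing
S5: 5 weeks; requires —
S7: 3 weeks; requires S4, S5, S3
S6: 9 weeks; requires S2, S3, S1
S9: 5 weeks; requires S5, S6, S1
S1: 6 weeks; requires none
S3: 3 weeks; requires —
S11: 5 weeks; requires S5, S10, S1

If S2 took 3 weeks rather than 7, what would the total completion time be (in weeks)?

Baseline: S2→S6→S10→S11 = 7+9+9+5 = 30 → 30 weeks.
Since S2 is critical, the -4 change carries straight to that chain (now 26 weeks).
The binding chain switches to S5→S8→S10→S11 = 5+11+9+5 = 30; finish 30 weeks.

30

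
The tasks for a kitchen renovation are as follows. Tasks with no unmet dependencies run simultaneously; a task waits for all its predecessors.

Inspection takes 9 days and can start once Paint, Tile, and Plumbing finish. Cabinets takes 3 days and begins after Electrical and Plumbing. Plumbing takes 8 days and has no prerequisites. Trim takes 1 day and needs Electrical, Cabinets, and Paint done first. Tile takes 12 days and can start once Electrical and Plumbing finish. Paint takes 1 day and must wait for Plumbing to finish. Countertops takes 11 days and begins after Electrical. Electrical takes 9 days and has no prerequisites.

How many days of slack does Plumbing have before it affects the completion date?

The longest chain is Electrical→Tile→Inspection = 9+12+9 = 30; overall finish 30 days.
The longest chain containing Plumbing totals 29 days.
Slack of Plumbing = 1 − 0 = 1 day.

1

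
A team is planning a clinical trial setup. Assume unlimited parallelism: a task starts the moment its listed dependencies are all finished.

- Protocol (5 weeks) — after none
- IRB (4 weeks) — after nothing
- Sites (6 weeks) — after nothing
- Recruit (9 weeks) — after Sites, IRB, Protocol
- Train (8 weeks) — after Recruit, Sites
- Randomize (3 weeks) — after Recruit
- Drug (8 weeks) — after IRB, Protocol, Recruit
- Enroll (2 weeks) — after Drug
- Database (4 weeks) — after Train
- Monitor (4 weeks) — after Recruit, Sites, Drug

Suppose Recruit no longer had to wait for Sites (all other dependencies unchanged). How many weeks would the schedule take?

26

Before: longest chain Sites→Recruit→Train→Database = 6+9+8+4 = 27, finish 27.
Without Sites→Recruit, Recruit's earliest start moves from 6 to 5.
After: Protocol→Recruit→Train→Database = 5+9+8+4 = 26 → 26 weeks.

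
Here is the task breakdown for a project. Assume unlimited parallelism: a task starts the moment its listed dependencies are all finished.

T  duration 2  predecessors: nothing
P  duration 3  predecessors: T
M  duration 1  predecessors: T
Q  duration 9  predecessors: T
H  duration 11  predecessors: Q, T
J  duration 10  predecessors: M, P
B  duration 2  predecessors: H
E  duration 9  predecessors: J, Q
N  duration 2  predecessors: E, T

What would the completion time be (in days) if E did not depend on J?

Before: longest chain T→P→J→E→N = 2+3+10+9+2 = 26, finish 26.
Without J→E, E's earliest start moves from 15 to 11.
New critical path: T→Q→H→B = 2+9+11+2 = 24 ⇒ 24 days.

24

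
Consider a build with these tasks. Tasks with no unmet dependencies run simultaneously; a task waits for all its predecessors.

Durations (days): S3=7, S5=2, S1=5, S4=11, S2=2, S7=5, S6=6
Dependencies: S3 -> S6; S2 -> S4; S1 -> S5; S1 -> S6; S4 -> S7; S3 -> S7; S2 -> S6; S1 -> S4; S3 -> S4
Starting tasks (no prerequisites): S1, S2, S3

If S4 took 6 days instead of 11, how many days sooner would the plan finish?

As given, the longest chain is S3→S4→S7 = 7+11+5 = 23, so the finish is 23 days.
Since S4 is critical, the -5 change carries straight to that chain (now 18 days).
The critical path is still S3→S4→S7; finish is now 18 days.
Change in finish: 18 − 23 = -5 days.

5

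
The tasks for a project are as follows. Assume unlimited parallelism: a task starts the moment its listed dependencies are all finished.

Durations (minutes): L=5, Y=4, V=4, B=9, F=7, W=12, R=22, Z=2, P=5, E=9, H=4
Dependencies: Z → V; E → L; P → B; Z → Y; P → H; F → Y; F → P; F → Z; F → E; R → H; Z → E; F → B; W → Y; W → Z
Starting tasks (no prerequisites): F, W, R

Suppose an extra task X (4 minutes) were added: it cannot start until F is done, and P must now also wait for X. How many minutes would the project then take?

Originally the project takes 28 minutes.
With X inserted, P now waits for max(F, X).
New critical path: W→Z→E→L = 12+2+9+5 = 28 ⇒ 28 minutes.

28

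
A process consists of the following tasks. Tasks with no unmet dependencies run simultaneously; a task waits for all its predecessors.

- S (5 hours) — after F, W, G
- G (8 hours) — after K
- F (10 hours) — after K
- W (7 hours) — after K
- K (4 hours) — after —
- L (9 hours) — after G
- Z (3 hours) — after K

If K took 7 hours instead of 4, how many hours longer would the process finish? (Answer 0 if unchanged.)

Critical path before the change: K→G→L = 4+8+9 = 21 giving 21 hours.
K is on the critical path; changing it to 7 makes that path 24 hours.
No other chain overtakes it, so the finish is 24 hours.
Change in finish: 24 − 21 = +3 hours.

3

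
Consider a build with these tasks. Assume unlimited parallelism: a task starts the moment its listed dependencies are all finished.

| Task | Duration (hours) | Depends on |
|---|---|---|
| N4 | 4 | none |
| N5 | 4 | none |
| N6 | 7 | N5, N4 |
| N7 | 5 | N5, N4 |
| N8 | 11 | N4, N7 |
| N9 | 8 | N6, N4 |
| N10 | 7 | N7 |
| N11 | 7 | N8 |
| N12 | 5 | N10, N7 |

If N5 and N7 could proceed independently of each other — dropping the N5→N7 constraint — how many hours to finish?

With the dependency in place, N4→N7→N8→N11 = 4+5+11+7 = 27 sets the finish at 27 hours.
Dropping N5→N7 doesn't change N7's earliest start (4); another predecessor still binds.
New critical path: N4→N7→N8→N11 = 4+5+11+7 = 27 ⇒ 27 hours.

27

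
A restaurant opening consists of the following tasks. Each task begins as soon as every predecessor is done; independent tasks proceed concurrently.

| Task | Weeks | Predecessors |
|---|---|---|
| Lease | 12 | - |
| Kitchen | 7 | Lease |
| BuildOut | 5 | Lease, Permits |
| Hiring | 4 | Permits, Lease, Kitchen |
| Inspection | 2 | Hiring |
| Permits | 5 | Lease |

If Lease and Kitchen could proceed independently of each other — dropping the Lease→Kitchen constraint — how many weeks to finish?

With the dependency in place, Lease→Kitchen→Hiring→Inspection = 12+7+4+2 = 25 sets the finish at 25 weeks.
Without Lease→Kitchen, Kitchen's earliest start moves from 12 to 0.
New critical path: Lease→Permits→Hiring→Inspection = 12+5+4+2 = 23 ⇒ 23 weeks.

23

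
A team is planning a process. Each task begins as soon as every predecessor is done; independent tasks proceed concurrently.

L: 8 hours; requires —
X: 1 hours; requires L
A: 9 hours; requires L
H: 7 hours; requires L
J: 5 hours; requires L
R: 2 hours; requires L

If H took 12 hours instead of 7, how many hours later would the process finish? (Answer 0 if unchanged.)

3

Critical path before the change: L→A = 8+9 = 17 giving 17 hours.
The longest path through H is only 15 hours, so H has float 2.
Now L→H = 8+12 = 20 is longest, so the finish becomes 20 hours.
Change in finish: 20 − 17 = +3 hours.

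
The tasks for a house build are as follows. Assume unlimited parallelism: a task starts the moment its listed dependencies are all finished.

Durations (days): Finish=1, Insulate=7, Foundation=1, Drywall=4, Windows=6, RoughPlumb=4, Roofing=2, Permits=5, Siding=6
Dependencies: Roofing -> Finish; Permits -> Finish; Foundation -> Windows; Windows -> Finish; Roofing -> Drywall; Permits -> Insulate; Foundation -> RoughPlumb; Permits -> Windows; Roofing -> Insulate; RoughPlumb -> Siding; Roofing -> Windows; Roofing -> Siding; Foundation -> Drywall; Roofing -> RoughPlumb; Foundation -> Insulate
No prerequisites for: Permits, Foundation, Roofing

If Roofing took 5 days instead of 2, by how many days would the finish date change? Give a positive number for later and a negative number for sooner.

Baseline: Roofing→RoughPlumb→Siding = 2+4+6 = 12 → 12 days.
Roofing lies on that path, so at 5 days the path becomes 15 days.
No other chain overtakes it, so the finish is 15 days.
Change in finish: 15 − 12 = +3 days.

3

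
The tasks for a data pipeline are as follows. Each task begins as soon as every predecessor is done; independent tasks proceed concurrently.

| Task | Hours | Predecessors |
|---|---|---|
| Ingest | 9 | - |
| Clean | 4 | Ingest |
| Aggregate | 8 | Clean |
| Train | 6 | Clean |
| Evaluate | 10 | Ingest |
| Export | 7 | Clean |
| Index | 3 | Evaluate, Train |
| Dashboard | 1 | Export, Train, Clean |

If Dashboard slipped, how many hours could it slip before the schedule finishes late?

Ingest→Clean→Train→Index = 9+4+6+3 = 22 sets the makespan at 22 hours.
The longest chain containing Dashboard totals 21 hours.
Float = 22 − 21 = 1.

1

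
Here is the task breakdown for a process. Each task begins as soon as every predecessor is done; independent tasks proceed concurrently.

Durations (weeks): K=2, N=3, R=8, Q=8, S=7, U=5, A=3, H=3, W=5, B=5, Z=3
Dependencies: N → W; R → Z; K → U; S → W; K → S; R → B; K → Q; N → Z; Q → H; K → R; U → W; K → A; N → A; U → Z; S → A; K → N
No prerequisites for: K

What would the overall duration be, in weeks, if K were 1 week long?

Actual critical path: K→R→B = 2+8+5 = 15 ⇒ 15 weeks.
K is on the critical path; changing it to 1 makes that path 14 weeks.
That remains the longest chain; total 14 weeks.

14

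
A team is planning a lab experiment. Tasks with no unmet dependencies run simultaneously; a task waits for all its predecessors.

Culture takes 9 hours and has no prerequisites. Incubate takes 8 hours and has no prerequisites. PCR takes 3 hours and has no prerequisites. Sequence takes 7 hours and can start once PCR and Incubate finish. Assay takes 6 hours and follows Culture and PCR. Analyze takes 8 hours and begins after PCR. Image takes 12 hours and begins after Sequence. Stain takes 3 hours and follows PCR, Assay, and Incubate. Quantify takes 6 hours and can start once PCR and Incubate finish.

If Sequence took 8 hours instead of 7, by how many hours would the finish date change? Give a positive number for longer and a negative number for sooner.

Critical path before the change: Incubate→Sequence→Image = 8+7+12 = 27 giving 27 hours.
Sequence lies on that path, so at 8 hours the path becomes 28 hours.
That remains the longest chain; total 28 hours.
Change in finish: 28 − 27 = +1 hours.

1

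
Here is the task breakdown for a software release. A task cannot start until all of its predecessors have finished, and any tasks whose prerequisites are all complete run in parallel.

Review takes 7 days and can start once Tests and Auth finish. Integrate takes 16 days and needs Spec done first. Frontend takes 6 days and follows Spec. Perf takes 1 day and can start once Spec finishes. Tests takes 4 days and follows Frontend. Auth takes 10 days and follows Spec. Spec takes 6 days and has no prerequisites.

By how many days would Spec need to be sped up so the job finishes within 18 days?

5

Current finish: 23 days; target: 18.
Spec is on every critical path, so each day cut from Spec cuts the finish by one (this holds down to a finish of 18).
Need 23 − 18 = 5 days off Spec → Spec becomes 1 day, finish becomes 18.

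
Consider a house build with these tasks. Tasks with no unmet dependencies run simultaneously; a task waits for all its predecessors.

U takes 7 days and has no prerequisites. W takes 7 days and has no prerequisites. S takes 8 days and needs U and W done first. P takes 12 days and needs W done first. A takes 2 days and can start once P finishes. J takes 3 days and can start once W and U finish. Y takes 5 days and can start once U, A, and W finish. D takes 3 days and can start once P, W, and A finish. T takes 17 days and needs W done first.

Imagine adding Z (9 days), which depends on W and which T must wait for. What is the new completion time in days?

Originally the job takes 26 days.
With Z inserted, T now waits for max(W, Z).
New critical path: W→Z→T = 7+9+17 = 33 ⇒ 33 days.

33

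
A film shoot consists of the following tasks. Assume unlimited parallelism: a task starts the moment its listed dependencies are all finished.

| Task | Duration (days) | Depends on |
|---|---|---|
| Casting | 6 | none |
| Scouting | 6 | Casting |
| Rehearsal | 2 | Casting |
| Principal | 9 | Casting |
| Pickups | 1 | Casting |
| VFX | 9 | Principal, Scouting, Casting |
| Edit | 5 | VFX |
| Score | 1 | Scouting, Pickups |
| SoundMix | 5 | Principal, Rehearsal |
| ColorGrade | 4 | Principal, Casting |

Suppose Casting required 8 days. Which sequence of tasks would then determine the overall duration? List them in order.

As given, the longest chain is Casting→Principal→VFX→Edit = 6+9+9+5 = 29, so the finish is 29 days.
Casting lies on that path, so at 8 days the path becomes 31 days.
That remains the longest chain; total 31 days.

Casting, Principal, VFX, Edit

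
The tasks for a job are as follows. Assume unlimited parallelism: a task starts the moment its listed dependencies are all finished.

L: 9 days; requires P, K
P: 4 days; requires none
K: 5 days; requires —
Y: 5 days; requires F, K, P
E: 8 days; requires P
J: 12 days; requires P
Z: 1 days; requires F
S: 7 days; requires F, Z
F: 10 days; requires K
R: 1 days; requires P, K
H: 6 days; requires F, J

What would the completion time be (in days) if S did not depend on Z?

22

Original critical path: K→F→Z→S = 5+10+1+7 = 23 ⇒ 23 days.
Without Z→S, S's earliest start moves from 16 to 15.
New critical path: P→J→H = 4+12+6 = 22 ⇒ 22 days.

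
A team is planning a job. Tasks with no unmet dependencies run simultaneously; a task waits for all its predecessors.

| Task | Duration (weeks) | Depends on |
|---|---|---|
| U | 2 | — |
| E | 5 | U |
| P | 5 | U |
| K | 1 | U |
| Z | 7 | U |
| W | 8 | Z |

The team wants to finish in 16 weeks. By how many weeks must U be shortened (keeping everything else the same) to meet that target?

Current finish: 17 weeks; target: 16.
U is on every critical path, so each week cut from U cuts the finish by one (this holds down to a finish of 16).
Need 17 − 16 = 1 week off U → U becomes 1 week, finish becomes 16.

1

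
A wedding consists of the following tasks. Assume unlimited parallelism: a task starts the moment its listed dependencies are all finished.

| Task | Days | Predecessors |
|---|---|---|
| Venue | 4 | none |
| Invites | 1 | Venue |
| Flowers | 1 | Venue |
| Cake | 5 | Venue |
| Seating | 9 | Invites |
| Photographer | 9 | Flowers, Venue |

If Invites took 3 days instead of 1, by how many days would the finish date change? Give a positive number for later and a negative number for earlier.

2

As given, the longest chain is Venue→Invites→Seating = 4+1+9 = 14, so the finish is 14 days.
Since Invites is critical, the +2 change carries straight to that chain (now 16 days).
That remains the longest chain; total 16 days.
Change in finish: 16 − 14 = +2 days.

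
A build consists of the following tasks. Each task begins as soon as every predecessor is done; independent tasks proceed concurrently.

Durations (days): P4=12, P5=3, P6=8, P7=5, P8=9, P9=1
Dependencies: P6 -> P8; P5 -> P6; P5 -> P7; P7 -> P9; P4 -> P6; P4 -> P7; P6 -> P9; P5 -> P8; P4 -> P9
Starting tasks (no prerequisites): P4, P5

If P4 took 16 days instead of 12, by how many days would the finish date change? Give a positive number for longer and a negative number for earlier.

Actual critical path: P4→P6→P8 = 12+8+9 = 29 ⇒ 29 days.
P4 is on the critical path; changing it to 16 makes that path 33 days.
That remains the longest chain; total 33 days.
Change in finish: 33 − 29 = +4 days.

4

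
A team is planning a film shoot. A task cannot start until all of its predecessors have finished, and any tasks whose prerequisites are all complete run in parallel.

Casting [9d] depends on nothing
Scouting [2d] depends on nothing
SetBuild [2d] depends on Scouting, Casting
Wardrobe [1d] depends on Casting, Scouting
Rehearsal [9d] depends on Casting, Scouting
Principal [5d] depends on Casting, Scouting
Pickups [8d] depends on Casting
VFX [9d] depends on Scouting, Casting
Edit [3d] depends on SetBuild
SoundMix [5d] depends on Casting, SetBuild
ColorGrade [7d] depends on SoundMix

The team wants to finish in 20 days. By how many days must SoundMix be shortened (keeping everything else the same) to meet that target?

3

Current finish: 23 days; target: 20.
SoundMix is on every critical path, so each day cut from SoundMix cuts the finish by one (this holds down to a finish of 19).
Need 23 − 20 = 3 days off SoundMix → SoundMix becomes 2 days, finish becomes 20.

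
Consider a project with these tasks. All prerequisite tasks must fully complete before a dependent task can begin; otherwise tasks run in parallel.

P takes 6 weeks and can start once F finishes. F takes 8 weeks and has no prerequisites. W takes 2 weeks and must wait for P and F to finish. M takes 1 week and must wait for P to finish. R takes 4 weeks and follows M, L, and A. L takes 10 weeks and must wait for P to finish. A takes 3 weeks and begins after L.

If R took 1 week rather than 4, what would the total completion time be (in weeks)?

As given, the longest chain is F→P→L→A→R = 8+6+10+3+4 = 31, so the finish is 31 weeks.
R lies on that path, so at 1 week the path becomes 28 weeks.
No other chain overtakes it, so the finish is 28 weeks.

28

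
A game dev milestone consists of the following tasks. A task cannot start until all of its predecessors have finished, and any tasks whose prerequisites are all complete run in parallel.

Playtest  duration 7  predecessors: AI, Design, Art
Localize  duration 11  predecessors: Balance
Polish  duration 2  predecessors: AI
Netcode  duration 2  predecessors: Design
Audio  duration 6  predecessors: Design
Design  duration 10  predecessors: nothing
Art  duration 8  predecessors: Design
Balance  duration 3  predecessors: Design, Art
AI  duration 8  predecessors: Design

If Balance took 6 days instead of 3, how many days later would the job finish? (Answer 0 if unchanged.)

3

As given, the longest chain is Design→Art→Balance→Localize = 10+8+3+11 = 32, so the finish is 32 days.
Since Balance is critical, the +3 change carries straight to that chain (now 35 days).
That remains the longest chain; total 35 days.
Change in finish: 35 − 32 = +3 days.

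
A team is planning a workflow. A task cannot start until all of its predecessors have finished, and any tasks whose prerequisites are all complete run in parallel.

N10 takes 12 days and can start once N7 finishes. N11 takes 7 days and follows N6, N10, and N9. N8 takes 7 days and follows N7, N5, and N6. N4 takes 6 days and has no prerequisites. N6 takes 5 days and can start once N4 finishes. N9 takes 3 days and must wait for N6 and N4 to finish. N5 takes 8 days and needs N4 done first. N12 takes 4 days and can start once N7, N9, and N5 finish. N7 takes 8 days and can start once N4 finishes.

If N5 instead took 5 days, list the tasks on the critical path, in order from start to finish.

N4, N7, N10, N11

Baseline: N4→N7→N10→N11 = 6+8+12+7 = 33 → 33 days.
The longest path through N5 is only 21 days, so N5 has float 12.
The critical path is still N4→N7→N10→N11; finish is now 33 days.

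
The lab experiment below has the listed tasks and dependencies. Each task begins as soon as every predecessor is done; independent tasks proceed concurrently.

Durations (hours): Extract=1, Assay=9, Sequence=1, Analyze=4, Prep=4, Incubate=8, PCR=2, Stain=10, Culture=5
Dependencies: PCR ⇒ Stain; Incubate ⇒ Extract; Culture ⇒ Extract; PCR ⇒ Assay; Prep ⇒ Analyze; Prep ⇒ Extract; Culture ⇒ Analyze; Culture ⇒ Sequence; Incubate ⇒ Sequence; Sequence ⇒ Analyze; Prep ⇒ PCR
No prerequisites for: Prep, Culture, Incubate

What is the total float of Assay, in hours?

1

Prep→PCR→Stain = 4+2+10 = 16 sets the makespan at 16 hours.
The longest chain containing Assay totals 15 hours.
Slack of Assay = 7 − 6 = 1 hour.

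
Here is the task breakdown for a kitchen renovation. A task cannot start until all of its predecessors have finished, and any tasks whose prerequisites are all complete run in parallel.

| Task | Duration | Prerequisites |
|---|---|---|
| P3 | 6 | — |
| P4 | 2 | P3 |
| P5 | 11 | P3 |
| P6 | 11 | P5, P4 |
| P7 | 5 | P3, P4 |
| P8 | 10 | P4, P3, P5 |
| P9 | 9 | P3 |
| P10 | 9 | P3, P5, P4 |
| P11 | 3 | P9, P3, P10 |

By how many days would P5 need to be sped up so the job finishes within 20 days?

9

Current finish: 29 days; target: 20.
P5 is on every critical path, so each day cut from P5 cuts the finish by one (this holds down to a finish of 20).
Need 29 − 20 = 9 days off P5 → P5 becomes 2 days, finish becomes 20.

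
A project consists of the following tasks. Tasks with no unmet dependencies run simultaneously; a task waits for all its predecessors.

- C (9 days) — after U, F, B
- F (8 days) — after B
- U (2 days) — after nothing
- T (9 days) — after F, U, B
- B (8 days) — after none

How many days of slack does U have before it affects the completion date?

14

B→F→C = 8+8+9 = 25 sets the makespan at 25 days.
Longest path through U: 11 days (earliest finish 2, latest finish 16).
So U can slip 16 − 2 = 14 days.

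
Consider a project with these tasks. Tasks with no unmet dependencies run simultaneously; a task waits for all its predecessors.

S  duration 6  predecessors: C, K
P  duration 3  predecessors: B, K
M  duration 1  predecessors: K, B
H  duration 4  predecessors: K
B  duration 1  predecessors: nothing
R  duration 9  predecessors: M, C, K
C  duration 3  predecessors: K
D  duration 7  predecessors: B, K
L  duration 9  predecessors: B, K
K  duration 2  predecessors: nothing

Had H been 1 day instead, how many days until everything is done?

14

Actual critical path: K→C→R = 2+3+9 = 14 ⇒ 14 days.
H has 8 days of float (longest path through it is 6).
The critical path is still K→C→R; finish is now 14 days.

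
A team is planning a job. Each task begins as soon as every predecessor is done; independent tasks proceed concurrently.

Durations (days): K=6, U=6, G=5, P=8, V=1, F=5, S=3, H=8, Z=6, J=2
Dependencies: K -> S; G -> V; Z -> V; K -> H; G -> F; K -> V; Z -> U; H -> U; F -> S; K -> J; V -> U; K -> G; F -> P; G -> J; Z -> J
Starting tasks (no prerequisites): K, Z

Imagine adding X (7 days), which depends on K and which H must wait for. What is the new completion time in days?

Originally the project takes 24 days.
With X inserted, H now waits for max(K, X).
New critical path: K→X→H→U = 6+7+8+6 = 27 ⇒ 27 days.

27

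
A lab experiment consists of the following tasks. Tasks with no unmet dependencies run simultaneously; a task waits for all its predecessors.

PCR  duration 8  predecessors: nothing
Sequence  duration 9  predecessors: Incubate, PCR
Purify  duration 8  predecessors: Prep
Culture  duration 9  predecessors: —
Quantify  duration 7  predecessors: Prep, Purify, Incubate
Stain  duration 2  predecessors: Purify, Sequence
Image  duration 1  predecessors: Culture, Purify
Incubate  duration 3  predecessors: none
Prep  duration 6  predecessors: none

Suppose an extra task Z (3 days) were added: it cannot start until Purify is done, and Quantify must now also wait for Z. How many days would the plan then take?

24

Originally the plan takes 21 days.
With Z inserted, Quantify now waits for max(Prep, Purify, Incubate, Z).
New critical path: Prep→Purify→Z→Quantify = 6+8+3+7 = 24 ⇒ 24 days.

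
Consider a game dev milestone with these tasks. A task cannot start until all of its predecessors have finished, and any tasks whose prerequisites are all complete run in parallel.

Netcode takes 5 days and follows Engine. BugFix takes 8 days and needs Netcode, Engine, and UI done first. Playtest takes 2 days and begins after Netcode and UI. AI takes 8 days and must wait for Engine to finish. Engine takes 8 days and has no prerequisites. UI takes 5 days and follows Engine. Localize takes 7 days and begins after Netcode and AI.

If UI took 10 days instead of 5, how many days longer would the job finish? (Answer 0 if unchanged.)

3

Baseline: Engine→AI→Localize = 8+8+7 = 23 → 23 days.
The longest path through UI is only 21 days, so UI has float 2.
Now Engine→UI→BugFix = 8+10+8 = 26 is longest, so the finish becomes 26 days.
Change in finish: 26 − 23 = +3 days.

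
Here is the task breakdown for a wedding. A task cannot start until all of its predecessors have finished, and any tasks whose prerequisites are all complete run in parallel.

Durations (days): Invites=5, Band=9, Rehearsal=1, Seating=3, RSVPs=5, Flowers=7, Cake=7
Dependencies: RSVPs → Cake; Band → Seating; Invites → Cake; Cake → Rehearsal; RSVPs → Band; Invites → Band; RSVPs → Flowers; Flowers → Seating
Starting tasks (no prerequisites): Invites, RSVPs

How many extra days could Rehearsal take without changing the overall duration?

Invites→Band→Seating = 5+9+3 = 17 sets the makespan at 17 days.
The longest chain containing Rehearsal totals 13 days.
Float = 17 − 13 = 4.

4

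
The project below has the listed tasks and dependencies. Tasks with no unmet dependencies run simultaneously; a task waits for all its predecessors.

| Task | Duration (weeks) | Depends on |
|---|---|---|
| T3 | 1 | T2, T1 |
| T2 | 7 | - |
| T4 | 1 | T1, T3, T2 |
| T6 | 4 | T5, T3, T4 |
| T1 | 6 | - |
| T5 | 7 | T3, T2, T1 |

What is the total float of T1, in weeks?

1

The longest chain is T2→T3→T5→T6 = 7+1+7+4 = 19; overall finish 19 weeks.
T1 finishes as early as 6 and must finish by 7.
So T1 can slip 7 − 6 = 1 week.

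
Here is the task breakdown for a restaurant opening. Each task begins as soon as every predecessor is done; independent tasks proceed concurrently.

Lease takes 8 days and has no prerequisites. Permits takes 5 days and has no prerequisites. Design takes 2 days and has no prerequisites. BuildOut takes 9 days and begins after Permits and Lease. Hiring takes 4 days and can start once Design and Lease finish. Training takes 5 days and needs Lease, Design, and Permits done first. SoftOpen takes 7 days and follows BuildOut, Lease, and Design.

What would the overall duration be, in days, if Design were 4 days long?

As given, the longest chain is Lease→BuildOut→SoftOpen = 8+9+7 = 24, so the finish is 24 days.
Design is off the critical path — its longest chain is 9 days, giving 15 of slack.
No other chain overtakes it, so the finish is 24 days.

24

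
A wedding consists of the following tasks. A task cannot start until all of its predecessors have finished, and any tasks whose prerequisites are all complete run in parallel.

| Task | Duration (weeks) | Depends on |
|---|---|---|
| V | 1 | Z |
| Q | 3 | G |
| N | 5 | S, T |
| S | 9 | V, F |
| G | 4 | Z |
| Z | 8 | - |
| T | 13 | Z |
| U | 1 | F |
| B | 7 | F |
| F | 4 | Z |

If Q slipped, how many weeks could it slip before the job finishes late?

11

Critical path: Z→T→N = 8+13+5 = 26, so the finish is 26 weeks.
Longest path through Q: 15 weeks (earliest finish 15, latest finish 26).
So Q can slip 26 − 15 = 11 weeks.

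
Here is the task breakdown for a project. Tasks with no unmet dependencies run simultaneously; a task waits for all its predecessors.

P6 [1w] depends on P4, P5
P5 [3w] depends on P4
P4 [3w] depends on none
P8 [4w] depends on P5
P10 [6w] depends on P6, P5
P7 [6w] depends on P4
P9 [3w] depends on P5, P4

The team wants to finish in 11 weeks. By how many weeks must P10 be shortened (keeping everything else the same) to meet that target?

Current finish: 13 weeks; target: 11.
P10 is on every critical path, so each week cut from P10 cuts the finish by one (this holds down to a finish of 10).
Need 13 − 11 = 2 weeks off P10 → P10 becomes 4 weeks, finish becomes 11.

2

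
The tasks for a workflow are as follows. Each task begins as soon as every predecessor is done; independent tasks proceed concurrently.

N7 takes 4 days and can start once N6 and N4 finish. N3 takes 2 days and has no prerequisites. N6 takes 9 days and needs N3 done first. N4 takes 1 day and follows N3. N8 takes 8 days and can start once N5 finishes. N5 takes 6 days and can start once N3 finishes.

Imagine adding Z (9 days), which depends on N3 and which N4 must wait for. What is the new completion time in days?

Originally the plan takes 16 days.
With Z inserted, N4 now waits for max(N3, Z).
New critical path: N3→Z→N4→N7 = 2+9+1+4 = 16 ⇒ 16 days.

16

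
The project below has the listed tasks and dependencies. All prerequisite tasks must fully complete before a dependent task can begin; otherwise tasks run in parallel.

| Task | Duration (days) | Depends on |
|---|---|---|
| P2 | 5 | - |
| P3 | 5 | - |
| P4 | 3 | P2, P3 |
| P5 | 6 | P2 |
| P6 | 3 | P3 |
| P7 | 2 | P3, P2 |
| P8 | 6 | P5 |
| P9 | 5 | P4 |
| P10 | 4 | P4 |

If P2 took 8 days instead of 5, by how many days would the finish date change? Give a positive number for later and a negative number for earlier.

3

Baseline: P2→P5→P8 = 5+6+6 = 17 → 17 days.
Since P2 is critical, the +3 change carries straight to that chain (now 20 days).
That remains the longest chain; total 20 days.
Change in finish: 20 − 17 = +3 days.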